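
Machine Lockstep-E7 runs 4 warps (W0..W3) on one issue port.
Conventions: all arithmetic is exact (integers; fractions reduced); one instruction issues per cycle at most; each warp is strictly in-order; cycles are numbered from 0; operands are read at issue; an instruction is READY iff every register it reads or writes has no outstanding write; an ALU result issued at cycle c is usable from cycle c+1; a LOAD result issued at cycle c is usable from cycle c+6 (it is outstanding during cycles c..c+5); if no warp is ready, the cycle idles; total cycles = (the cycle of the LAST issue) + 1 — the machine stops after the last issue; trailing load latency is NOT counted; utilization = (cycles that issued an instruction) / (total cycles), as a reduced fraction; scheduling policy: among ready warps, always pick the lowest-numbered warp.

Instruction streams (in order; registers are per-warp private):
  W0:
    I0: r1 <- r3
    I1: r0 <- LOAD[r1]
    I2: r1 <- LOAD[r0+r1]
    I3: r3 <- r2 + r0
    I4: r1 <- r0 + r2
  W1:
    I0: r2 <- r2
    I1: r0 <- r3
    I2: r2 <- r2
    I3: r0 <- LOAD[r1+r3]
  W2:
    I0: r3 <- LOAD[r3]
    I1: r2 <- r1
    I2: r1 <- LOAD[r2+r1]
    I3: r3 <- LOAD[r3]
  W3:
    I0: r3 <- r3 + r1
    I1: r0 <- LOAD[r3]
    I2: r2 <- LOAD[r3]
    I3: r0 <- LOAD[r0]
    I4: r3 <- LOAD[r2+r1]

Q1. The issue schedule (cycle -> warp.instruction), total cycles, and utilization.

cycle 0: W0.I0
cycle 1: W0.I1
cycle 2: W1.I0
cycle 3: W1.I1
cycle 4: W1.I2
cycle 5: W1.I3
cycle 6: W2.I0
cycle 7: W0.I2
cycle 8: W0.I3
cycle 9: W2.I1
cycle 10: W2.I2
cycle 11: W3.I0
cycle 12: W2.I3
cycle 13: W0.I4
cycle 14: W3.I1
cycle 15: W3.I2
cycle 16: idle
cycle 17: idle
cycle 18: idle
cycle 19: idle
cycle 20: W3.I3
cycle 21: W3.I4

Answer: 22 cycles, utilization 9/11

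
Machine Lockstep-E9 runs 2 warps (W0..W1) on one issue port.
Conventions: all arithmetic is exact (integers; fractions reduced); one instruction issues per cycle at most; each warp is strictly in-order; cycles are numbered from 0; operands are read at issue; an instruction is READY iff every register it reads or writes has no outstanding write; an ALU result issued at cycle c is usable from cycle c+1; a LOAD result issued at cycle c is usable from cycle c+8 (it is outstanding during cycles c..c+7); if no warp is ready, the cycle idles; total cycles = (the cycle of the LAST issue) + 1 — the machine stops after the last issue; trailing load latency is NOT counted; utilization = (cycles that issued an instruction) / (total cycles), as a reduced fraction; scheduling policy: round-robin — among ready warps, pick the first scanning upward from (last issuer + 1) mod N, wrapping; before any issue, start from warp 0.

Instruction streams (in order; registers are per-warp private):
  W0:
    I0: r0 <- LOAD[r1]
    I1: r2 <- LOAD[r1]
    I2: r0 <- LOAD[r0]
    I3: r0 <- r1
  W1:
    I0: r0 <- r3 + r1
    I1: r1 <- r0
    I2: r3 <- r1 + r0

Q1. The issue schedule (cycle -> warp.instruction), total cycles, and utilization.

cycle 0: W0.I0
cycle 1: W1.I0
cycle 2: W0.I1
cycle 3: W1.I1
cycle 4: W1.I2
cycle 5: idle
cycle 6: idle
cycle 7: idle
cycle 8: W0.I2
cycle 9: idle
cycle 10: idle
cycle 11: idle
cycle 12: idle
cycle 13: idle
cycle 14: idle
cycle 15: idle
cycle 16: W0.I3

Answer: 17 cycles, utilization 7/17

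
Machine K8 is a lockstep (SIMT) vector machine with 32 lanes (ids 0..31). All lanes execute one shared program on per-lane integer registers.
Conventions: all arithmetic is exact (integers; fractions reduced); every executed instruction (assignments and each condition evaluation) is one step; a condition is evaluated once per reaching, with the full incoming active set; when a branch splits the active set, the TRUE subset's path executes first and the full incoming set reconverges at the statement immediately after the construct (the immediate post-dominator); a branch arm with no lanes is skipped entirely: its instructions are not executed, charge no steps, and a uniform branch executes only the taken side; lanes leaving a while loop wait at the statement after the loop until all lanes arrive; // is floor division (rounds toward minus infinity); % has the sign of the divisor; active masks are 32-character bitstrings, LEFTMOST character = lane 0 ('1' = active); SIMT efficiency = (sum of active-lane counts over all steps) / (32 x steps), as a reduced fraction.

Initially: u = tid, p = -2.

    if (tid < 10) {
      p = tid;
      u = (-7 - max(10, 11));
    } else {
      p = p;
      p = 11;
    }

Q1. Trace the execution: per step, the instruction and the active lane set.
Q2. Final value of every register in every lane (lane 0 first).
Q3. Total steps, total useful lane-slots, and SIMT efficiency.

step 0: eval (tid < 10)              11111111111111111111111111111111
step 1: p <- tid                     11111111110000000000000000000000
step 2: u <- (-7 - max(10, 11))      11111111110000000000000000000000
step 3: p <- p                       00000000001111111111111111111111
step 4: p <- 11                      00000000001111111111111111111111

Answer: 5 steps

u: -18,-18,-18,-18,-18,-18,-18,-18,-18,-18,10,11,12,13,14,15,16,17,18,19,20,21,22,23,24,25,26,27,28,29,30,31
p: 0,1,2,3,4,5,6,7,8,9,11,11,11,11,11,11,11,11,11,11,11,11,11,11,11,11,11,11,11,11,11,11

steps = 5; useful = 96; efficiency = 96/160 = 3/5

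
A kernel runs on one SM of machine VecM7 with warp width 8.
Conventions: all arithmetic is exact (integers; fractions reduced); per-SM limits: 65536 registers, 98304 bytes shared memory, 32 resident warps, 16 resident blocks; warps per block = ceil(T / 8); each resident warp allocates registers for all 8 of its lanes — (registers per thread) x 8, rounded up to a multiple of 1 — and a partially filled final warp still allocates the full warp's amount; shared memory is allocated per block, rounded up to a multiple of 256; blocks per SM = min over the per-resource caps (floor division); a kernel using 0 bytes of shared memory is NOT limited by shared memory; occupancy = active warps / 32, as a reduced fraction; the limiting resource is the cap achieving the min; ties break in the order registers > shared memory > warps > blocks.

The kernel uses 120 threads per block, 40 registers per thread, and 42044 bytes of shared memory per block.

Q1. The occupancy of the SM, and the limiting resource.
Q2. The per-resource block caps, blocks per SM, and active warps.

Answer: occupancy 15/16, limited by shared memory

registers: 13 blocks
shared memory: 2 blocks
warps: 2 blocks
blocks: 16 blocks

Answer: 2 blocks, 30 active warps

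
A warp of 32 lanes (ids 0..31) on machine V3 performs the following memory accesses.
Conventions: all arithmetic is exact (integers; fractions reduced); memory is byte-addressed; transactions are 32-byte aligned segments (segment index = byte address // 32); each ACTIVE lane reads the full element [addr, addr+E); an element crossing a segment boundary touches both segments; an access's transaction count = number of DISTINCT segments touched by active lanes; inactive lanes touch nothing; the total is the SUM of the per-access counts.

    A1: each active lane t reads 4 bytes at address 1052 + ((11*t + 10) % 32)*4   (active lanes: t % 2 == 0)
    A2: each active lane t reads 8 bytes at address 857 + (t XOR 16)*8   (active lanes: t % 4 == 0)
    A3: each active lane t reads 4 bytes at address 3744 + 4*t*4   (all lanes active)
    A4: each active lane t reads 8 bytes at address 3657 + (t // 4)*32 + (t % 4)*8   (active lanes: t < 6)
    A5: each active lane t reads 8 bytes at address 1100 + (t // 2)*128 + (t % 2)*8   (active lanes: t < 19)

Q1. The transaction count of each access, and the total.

A1: 5 transactions
A2: 9 transactions
A3: 16 transactions
A4: 2 transactions
A5: 10 transactions

Answer: 5,9,16,2,10; total 42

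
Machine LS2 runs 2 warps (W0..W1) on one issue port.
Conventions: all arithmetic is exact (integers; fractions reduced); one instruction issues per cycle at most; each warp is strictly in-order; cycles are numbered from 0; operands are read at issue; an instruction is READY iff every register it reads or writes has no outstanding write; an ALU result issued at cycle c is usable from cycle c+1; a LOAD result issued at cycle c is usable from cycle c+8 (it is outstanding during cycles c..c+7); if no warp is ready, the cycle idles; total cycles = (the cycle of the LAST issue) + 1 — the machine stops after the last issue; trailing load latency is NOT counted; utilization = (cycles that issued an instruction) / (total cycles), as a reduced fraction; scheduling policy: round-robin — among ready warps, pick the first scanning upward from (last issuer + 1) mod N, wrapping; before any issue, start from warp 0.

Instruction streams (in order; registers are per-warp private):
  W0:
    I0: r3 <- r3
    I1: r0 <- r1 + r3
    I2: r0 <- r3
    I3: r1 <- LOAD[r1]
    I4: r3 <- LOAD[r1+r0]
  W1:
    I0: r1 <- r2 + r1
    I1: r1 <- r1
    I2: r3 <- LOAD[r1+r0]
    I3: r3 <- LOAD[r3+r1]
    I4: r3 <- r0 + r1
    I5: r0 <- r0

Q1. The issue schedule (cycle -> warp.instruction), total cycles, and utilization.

cycle 0: W0.I0
cycle 1: W1.I0
cycle 2: W0.I1
cycle 3: W1.I1
cycle 4: W0.I2
cycle 5: W1.I2
cycle 6: W0.I3
cycle 7: idle
cycle 8: idle
cycle 9: idle
cycle 10: idle
cycle 11: idle
cycle 12: idle
cycle 13: W1.I3
cycle 14: W0.I4
cycle 15: idle
cycle 16: idle
cycle 17: idle
cycle 18: idle
cycle 19: idle
cycle 20: idle
cycle 21: W1.I4
cycle 22: W1.I5

Answer: 23 cycles, utilization 11/23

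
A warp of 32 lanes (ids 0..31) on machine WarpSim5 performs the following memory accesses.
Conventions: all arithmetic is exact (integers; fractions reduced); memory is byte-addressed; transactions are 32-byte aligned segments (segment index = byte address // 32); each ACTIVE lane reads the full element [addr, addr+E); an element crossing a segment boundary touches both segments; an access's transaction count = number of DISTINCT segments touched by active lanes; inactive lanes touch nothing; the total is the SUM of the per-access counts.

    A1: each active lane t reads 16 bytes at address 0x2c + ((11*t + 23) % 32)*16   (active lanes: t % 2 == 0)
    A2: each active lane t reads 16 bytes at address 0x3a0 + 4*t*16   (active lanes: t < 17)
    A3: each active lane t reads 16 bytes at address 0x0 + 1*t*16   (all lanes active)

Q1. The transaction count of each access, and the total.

A1: 17 transactions
A2: 17 transactions
A3: 16 transactions

Answer: 17,17,16; total 50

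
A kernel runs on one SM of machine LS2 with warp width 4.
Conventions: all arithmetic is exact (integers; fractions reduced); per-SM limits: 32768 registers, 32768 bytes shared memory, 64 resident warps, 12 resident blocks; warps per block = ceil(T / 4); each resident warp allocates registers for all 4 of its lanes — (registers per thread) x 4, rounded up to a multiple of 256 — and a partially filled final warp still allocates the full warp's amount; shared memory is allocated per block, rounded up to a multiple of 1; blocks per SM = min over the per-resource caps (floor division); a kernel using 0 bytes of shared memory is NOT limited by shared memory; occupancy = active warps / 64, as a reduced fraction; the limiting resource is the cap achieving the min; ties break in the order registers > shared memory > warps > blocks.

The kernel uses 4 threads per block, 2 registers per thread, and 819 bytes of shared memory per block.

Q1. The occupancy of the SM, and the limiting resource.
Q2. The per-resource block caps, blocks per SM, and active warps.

Answer: occupancy 3/16, limited by blocks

registers: 128 blocks
shared memory: 40 blocks
warps: 64 blocks
blocks: 12 blocks

Answer: 12 blocks, 12 active warps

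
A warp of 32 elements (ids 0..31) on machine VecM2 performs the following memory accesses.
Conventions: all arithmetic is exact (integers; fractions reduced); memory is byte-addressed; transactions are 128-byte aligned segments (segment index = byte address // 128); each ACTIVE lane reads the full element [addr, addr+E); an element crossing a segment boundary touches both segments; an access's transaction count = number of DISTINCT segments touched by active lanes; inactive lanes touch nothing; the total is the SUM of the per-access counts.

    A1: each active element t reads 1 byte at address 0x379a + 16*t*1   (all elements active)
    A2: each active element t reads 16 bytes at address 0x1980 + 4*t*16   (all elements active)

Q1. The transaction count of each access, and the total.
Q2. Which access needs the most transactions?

A1: 5 transactions
A2: 16 transactions

Answer: 5,16; total 21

Answer: A2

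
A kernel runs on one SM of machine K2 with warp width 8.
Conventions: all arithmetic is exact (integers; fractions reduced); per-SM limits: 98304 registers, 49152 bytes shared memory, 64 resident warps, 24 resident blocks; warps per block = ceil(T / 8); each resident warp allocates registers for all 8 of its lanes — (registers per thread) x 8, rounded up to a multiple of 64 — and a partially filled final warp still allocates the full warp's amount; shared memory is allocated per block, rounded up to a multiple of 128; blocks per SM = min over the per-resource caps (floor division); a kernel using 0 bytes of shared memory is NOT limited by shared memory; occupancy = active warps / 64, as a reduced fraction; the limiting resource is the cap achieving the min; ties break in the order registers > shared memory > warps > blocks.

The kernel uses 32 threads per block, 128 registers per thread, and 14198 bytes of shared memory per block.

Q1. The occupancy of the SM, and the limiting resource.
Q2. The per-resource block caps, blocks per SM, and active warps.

Answer: occupancy 3/16, limited by shared memory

registers: 24 blocks
shared memory: 3 blocks
warps: 16 blocks
blocks: 24 blocks

Answer: 3 blocks, 12 active warps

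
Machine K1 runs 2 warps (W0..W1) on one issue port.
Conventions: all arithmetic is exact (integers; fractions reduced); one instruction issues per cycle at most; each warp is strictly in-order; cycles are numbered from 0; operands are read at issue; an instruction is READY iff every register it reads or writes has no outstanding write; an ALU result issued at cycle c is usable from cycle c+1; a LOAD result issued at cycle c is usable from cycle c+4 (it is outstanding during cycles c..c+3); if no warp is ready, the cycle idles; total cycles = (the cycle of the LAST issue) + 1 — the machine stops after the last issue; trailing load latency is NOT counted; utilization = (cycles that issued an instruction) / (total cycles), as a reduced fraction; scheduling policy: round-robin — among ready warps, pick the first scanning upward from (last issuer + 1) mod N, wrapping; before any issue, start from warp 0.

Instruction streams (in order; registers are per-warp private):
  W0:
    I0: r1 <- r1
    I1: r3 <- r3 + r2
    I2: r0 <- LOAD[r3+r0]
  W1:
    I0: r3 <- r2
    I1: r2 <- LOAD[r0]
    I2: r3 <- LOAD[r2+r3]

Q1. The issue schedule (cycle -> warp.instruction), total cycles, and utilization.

cycle 0: W0.I0
cycle 1: W1.I0
cycle 2: W0.I1
cycle 3: W1.I1
cycle 4: W0.I2
cycle 5: idle
cycle 6: idle
cycle 7: W1.I2

Answer: 8 cycles, utilization 3/4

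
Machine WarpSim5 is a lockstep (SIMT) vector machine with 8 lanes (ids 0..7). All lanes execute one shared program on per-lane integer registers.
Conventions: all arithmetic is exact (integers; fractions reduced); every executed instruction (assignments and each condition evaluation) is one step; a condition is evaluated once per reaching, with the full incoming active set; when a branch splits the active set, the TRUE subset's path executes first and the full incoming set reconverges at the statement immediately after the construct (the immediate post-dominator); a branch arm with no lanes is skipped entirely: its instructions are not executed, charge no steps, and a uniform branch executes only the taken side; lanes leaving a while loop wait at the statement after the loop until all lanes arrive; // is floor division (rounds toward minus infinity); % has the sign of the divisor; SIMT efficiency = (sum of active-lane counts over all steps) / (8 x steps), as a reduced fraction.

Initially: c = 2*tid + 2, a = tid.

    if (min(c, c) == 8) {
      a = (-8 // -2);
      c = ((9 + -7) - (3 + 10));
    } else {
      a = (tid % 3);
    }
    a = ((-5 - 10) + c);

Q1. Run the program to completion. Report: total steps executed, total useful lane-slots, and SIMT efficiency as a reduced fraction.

Answer: 5 steps, 25 useful, 5/8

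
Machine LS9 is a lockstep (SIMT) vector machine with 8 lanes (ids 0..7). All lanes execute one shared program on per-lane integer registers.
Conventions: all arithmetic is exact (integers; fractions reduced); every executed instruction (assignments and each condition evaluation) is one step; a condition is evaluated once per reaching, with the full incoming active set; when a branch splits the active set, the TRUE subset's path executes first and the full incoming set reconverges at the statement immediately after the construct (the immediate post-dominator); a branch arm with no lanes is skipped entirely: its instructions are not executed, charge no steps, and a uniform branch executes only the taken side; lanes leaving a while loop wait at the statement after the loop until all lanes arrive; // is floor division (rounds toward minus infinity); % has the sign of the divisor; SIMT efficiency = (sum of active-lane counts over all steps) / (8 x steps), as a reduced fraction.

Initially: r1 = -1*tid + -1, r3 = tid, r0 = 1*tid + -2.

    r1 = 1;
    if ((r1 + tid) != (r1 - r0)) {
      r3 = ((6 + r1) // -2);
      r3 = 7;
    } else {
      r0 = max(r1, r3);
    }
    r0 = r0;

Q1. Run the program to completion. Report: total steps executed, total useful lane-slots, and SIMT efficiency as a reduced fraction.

Answer: 6 steps, 39 useful, 13/16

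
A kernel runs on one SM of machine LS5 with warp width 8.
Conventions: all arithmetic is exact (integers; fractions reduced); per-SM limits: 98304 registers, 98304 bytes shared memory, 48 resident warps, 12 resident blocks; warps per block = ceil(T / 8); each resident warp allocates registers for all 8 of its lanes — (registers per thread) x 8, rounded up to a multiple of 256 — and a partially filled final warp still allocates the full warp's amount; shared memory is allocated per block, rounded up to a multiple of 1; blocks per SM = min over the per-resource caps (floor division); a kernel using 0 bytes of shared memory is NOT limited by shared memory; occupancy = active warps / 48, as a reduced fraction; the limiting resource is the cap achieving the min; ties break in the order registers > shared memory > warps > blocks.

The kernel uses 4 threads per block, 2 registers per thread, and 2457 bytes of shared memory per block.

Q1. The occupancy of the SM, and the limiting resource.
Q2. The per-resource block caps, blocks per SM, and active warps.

Answer: occupancy 1/4, limited by blocks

registers: 384 blocks
shared memory: 40 blocks
warps: 48 blocks
blocks: 12 blocks

Answer: 12 blocks, 12 active warps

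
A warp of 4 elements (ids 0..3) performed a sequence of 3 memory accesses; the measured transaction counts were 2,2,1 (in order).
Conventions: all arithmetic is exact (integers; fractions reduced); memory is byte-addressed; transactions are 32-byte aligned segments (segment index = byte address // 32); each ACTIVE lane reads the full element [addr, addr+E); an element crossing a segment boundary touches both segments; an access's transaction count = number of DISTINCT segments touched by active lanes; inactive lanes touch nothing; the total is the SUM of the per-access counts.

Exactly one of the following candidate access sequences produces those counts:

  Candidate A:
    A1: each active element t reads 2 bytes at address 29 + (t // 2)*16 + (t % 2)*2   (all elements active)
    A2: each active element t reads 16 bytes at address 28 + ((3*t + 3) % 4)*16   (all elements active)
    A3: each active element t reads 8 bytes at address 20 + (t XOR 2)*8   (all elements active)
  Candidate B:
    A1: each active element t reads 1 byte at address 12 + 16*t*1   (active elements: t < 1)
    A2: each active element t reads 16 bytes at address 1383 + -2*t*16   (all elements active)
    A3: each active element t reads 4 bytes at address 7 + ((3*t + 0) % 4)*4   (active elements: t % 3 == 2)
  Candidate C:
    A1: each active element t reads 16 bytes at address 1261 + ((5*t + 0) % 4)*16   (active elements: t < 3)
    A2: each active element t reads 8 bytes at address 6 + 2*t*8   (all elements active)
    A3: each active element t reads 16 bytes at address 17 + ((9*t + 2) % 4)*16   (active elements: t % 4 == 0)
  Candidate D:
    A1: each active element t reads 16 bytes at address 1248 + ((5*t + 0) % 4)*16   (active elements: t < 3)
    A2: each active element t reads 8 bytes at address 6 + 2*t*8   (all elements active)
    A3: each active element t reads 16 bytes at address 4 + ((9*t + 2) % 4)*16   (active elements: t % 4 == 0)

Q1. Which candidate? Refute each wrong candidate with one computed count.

A: A2 gives 3 transactions, not 2
B: A1 gives 1 transaction, not 2
C: A3 gives 2 transactions, not 1
D: all counts match (2,2,1)

Answer: D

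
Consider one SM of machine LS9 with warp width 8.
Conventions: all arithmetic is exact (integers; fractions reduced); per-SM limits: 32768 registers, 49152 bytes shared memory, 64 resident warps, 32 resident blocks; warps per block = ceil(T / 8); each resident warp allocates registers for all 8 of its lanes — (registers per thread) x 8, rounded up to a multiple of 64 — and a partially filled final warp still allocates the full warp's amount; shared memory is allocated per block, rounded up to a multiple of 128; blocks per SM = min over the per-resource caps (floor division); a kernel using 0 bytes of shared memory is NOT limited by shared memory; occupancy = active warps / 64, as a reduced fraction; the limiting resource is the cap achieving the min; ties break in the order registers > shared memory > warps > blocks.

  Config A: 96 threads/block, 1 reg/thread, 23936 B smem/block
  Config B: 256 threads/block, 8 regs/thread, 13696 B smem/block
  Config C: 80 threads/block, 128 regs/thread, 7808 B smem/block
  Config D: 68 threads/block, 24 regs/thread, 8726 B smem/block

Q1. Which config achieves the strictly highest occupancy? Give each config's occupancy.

occupancies: A 3/8, B 1, C 15/32, D 45/64

Answer: B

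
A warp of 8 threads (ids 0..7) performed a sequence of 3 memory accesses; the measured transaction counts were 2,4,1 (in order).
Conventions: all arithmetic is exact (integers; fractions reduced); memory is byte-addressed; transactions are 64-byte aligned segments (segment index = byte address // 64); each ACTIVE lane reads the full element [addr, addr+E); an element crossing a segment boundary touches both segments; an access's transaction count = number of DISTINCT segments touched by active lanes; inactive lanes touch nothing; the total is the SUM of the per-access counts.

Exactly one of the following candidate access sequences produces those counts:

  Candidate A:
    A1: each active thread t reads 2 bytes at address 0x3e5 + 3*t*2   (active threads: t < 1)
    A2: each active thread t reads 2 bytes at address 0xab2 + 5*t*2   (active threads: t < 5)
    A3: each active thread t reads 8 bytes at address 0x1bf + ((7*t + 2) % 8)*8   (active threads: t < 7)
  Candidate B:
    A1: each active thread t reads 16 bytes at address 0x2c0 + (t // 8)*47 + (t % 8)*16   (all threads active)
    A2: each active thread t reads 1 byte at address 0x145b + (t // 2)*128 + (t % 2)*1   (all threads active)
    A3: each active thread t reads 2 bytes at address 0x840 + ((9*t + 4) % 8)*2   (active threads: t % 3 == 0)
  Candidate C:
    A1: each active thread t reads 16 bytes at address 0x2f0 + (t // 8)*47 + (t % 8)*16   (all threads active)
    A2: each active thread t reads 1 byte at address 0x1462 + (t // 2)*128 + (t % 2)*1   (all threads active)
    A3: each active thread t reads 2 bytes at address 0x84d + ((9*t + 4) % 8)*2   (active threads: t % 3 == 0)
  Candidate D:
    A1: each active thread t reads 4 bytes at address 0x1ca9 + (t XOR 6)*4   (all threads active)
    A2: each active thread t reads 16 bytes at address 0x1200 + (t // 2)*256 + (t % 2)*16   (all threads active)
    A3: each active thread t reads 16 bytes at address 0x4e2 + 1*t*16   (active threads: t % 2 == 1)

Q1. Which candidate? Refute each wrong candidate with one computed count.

A: A1 gives 1 transaction, not 2
C: A1 gives 3 transactions, not 2
D: A3 gives 3 transactions, not 1
B: all counts match (2,4,1)

Answer: B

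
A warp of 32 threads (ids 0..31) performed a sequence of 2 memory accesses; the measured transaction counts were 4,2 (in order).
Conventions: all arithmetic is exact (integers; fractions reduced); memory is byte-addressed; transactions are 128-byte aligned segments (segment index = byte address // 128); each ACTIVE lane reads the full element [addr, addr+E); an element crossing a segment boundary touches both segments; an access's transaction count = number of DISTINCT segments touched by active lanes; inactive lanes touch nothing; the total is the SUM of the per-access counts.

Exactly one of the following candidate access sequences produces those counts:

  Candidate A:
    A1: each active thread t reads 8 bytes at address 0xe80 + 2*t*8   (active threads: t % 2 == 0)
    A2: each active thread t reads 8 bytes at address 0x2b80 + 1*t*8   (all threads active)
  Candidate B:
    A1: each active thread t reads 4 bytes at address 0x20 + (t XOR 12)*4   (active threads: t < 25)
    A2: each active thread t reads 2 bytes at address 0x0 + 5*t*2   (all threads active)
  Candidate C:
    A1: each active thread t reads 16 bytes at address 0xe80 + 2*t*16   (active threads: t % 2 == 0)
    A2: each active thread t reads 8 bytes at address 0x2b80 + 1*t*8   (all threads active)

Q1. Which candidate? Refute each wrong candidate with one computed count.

B: A1 gives 2 transactions, not 4
C: A1 gives 8 transactions, not 4
A: all counts match (4,2)

Answer: A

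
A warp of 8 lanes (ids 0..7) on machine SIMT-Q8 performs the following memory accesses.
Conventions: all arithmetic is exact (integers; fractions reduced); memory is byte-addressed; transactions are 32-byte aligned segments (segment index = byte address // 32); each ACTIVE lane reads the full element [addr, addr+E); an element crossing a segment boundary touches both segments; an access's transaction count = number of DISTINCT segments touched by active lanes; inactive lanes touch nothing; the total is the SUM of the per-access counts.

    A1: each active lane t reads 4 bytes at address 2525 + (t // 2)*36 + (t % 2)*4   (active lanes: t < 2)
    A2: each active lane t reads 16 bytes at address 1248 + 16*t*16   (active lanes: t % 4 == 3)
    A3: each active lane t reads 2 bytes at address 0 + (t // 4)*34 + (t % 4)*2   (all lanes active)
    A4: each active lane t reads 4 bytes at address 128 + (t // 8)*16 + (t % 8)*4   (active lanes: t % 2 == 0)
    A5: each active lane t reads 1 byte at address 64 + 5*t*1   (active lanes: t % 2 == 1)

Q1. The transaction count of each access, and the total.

A1: 2 transactions
A2: 2 transactions
A3: 2 transactions
A4: 1 transaction
A5: 2 transactions

Answer: 2,2,2,1,2; total 9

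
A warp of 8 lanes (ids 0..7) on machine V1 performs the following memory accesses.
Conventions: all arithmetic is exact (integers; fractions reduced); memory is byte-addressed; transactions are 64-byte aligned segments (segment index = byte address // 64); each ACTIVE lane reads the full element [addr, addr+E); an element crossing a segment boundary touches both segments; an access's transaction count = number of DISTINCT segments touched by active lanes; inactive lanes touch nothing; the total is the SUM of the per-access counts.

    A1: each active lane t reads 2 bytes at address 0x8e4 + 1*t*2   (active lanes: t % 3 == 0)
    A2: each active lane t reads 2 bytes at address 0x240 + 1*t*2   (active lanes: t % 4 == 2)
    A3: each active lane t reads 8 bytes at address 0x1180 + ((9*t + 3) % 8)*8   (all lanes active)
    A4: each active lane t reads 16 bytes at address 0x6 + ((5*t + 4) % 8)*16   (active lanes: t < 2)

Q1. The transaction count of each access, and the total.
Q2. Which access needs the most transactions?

A1: 1 transaction
A2: 1 transaction
A3: 1 transaction
A4: 2 transactions

Answer: 1,1,1,2; total 5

Answer: A4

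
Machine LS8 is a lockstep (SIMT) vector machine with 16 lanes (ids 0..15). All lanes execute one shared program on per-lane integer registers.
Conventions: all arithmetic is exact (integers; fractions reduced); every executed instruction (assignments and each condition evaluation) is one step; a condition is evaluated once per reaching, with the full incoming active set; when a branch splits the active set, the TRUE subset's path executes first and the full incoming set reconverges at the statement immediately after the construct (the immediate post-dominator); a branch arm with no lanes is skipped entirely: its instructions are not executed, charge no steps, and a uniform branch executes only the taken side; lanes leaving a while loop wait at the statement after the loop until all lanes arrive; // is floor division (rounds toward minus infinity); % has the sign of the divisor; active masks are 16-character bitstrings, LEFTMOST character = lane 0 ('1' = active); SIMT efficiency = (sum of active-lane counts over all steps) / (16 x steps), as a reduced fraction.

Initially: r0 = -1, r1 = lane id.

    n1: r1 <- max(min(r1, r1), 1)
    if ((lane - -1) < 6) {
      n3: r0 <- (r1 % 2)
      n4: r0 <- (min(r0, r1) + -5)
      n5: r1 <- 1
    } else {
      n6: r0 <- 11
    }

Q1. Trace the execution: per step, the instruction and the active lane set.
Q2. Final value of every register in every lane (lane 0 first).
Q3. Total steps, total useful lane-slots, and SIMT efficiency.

step 0: r1 <- max(min(r1, r1), 1)    1111111111111111
step 1: eval ((lane - -1) < 6)       1111111111111111
step 2: r0 <- (r1 % 2)               1111100000000000
step 3: r0 <- (min(r0, r1) + -5)     1111100000000000
step 4: r1 <- 1                      1111100000000000
step 5: r0 <- 11                     0000011111111111

Answer: 6 steps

r0: -4,-4,-5,-4,-5,11,11,11,11,11,11,11,11,11,11,11
r1: 1,1,1,1,1,5,6,7,8,9,10,11,12,13,14,15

steps = 6; useful = 58; efficiency = 58/96 = 29/48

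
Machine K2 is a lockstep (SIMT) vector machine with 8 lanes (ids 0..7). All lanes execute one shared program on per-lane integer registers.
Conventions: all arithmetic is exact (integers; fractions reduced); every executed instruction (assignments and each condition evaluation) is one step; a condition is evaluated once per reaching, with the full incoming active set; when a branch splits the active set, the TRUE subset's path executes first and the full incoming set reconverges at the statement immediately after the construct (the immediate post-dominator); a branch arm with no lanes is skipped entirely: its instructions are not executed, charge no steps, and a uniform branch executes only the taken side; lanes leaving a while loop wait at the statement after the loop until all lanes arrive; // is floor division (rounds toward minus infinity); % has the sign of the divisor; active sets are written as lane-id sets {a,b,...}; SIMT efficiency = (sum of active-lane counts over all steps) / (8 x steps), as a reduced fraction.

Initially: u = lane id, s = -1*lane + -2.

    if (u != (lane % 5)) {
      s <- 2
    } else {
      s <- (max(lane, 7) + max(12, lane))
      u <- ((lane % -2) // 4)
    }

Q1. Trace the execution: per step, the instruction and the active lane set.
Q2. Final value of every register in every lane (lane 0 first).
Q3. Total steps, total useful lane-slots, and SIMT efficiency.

step 0: eval (u != (lane % 5))       {0,1,2,3,4,5,6,7}
step 1: s <- 2                       {5,6,7}
step 2: s <- (max(lane, 7) + max(12, lane)) {0,1,2,3,4}
step 3: u <- ((lane % -2) // 4)      {0,1,2,3,4}

Answer: 4 steps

u: 0,-1,0,-1,0,5,6,7
s: 19,19,19,19,19,2,2,2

steps = 4; useful = 21; efficiency = 21/32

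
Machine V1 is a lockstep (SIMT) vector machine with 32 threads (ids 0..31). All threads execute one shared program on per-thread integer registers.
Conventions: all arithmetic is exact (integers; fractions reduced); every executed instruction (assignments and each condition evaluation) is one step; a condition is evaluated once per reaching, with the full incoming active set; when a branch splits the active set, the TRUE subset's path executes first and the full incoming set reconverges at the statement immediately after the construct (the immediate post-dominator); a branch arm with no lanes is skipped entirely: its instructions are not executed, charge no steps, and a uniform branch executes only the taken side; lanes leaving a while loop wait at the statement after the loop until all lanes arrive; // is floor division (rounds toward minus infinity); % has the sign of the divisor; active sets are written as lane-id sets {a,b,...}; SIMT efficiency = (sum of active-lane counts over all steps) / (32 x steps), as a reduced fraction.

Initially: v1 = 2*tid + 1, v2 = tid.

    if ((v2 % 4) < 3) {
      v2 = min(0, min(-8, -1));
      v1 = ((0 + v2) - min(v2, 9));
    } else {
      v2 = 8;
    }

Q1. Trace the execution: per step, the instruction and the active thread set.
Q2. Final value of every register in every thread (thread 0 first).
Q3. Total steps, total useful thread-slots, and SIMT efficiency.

step 0: eval ((v2 % 4) < 3)          {0,1,2,3,4,5,6,7,8,9,10,11,12,13,14,15,16,17,18,19,20,21,22,23,24,25,26,27,28,29,30,31}
step 1: v2 <- min(0, min(-8, -1))    {0,1,2,4,5,6,8,9,10,12,13,14,16,17,18,20,21,22,24,25,26,28,29,30}
step 2: v1 <- ((0 + v2) - min(v2, 9)) {0,1,2,4,5,6,8,9,10,12,13,14,16,17,18,20,21,22,24,25,26,28,29,30}
step 3: v2 <- 8                      {3,7,11,15,19,23,27,31}

Answer: 4 steps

v1: 0,0,0,7,0,0,0,15,0,0,0,23,0,0,0,31,0,0,0,39,0,0,0,47,0,0,0,55,0,0,0,63
v2: -8,-8,-8,8,-8,-8,-8,8,-8,-8,-8,8,-8,-8,-8,8,-8,-8,-8,8,-8,-8,-8,8,-8,-8,-8,8,-8,-8,-8,8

steps = 4; useful = 88; efficiency = 88/128 = 11/16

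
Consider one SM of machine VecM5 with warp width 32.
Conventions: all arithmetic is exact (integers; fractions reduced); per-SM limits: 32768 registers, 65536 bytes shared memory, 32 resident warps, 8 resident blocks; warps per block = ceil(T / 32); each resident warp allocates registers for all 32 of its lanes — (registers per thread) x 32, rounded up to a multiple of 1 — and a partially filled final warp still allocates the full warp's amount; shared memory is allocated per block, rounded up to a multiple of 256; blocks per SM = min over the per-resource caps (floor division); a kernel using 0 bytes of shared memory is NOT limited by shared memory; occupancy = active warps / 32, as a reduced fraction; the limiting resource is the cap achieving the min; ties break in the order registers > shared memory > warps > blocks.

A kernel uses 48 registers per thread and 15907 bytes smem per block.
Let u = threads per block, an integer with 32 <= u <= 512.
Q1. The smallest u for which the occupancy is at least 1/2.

Answer: u = 97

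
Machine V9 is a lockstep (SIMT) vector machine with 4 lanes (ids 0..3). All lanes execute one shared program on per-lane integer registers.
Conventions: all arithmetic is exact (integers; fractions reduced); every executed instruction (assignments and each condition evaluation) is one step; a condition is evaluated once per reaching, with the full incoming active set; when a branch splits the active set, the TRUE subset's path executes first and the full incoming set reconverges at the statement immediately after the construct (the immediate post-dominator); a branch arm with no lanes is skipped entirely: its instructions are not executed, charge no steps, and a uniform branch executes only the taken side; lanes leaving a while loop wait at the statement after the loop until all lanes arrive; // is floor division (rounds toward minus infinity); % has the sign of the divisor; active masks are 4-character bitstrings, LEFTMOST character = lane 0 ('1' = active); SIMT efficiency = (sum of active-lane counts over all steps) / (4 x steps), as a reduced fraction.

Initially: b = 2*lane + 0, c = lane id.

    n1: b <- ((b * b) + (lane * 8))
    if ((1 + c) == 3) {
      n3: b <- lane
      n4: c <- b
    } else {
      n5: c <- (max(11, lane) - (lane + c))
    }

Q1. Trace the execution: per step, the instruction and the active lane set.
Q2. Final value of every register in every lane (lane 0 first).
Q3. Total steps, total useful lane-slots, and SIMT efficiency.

step 0: b <- ((b * b) + (lane * 8))  1111
step 1: eval ((1 + c) == 3)          1111
step 2: b <- lane                    0010
step 3: c <- b                       0010
step 4: c <- (max(11, lane) - (lane + c)) 1101

Answer: 5 steps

b: 0,12,2,60
c: 11,9,2,5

steps = 5; useful = 13; efficiency = 13/20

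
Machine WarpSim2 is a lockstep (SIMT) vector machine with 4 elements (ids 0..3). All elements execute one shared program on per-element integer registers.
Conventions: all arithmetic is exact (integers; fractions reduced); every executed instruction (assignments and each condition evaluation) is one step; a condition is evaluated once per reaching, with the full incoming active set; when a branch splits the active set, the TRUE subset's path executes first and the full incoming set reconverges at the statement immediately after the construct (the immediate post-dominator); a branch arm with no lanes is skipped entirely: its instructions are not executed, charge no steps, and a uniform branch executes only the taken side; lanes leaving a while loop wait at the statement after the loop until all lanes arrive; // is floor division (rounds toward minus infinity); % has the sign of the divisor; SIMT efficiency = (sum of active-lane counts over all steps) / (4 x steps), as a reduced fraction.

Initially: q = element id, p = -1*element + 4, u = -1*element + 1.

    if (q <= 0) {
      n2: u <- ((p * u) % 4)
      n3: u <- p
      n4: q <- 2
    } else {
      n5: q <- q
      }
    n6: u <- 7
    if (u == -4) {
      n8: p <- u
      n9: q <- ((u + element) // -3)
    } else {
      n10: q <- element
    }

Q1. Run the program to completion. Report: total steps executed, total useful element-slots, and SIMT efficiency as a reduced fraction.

Answer: 8 steps, 22 useful, 11/16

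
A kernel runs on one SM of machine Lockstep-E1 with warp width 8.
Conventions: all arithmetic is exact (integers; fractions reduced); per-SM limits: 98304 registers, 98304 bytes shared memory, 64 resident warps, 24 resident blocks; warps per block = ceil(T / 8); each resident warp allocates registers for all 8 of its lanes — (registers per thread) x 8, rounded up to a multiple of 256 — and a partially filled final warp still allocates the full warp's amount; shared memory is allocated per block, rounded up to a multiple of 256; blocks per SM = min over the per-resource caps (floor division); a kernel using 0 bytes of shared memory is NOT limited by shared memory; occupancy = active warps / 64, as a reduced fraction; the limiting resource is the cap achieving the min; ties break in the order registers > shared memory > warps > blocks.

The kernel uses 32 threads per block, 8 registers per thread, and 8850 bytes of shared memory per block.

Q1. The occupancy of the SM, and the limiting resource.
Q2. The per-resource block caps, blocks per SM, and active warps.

Answer: occupancy 5/8, limited by shared memory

registers: 96 blocks
shared memory: 10 blocks
warps: 16 blocks
blocks: 24 blocks

Answer: 10 blocks, 40 active warps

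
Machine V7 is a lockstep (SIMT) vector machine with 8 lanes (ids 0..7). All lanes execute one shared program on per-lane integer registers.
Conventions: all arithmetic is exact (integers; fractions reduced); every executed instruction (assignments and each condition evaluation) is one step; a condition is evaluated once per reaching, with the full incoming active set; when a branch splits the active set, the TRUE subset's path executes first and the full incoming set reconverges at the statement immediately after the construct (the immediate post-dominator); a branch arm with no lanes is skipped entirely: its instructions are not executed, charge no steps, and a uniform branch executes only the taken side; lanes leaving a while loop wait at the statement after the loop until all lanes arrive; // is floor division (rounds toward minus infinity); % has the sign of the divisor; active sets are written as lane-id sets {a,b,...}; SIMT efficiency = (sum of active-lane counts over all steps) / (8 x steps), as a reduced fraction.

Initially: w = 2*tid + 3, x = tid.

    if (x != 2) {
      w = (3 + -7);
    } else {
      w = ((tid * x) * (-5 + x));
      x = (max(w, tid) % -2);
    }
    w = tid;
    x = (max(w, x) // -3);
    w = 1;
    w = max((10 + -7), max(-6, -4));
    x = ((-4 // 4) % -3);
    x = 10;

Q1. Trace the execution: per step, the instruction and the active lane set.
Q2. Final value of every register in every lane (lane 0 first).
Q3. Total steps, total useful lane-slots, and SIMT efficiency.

step 0: eval (x != 2)                {0,1,2,3,4,5,6,7}
step 1: w <- (3 + -7)                {0,1,3,4,5,6,7}
step 2: w <- ((tid * x) * (-5 + x))  {2}
step 3: x <- (max(w, tid) % -2)      {2}
step 4: w <- tid                     {0,1,2,3,4,5,6,7}
step 5: x <- (max(w, x) // -3)       {0,1,2,3,4,5,6,7}
step 6: w <- 1                       {0,1,2,3,4,5,6,7}
step 7: w <- max((10 + -7), max(-6, -4)) {0,1,2,3,4,5,6,7}
step 8: x <- ((-4 // 4) % -3)        {0,1,2,3,4,5,6,7}
step 9: x <- 10                      {0,1,2,3,4,5,6,7}

Answer: 10 steps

w: 3,3,3,3,3,3,3,3
x: 10,10,10,10,10,10,10,10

steps = 10; useful = 65; efficiency = 65/80 = 13/16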